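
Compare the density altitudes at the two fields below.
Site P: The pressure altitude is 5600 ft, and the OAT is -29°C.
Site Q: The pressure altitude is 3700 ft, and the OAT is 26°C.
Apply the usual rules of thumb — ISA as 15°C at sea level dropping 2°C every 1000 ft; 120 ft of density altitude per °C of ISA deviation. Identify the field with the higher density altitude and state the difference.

Site Q by 4244 ft

Site P: ISA temp = 3.8°C, deviation -32.8°C, DA = 5600 + 120 × (-32.8) = 1664 ft.
Site Q: ISA temp = 7.6°C, deviation +18.4°C, DA = 3700 + 120 × 18.4 = 5908 ft.
Site Q is higher by 5908 − 1664 = 4244 ft.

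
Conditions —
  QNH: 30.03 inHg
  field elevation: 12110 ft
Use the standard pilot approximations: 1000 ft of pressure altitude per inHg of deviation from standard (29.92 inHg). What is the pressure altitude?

12000 ft

Pressure correction = (29.92 − 30.03) × 1000 = -110 ft.
Pressure altitude = 12110 + (-110) = 12000 ft.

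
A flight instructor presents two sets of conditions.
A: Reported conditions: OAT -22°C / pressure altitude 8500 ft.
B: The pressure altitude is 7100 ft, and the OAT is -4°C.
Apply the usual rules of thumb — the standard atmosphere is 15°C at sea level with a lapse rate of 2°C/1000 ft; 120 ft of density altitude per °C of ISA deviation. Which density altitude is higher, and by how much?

B by 424 ft

A: ISA temp = -2°C, deviation -20°C, DA = 8500 + 120 × (-20) = 6100 ft.
B: ISA temp = 0.8°C, deviation -4.8°C, DA = 7100 + 120 × (-4.8) = 6524 ft.
B is higher by 6524 − 6100 = 424 ft.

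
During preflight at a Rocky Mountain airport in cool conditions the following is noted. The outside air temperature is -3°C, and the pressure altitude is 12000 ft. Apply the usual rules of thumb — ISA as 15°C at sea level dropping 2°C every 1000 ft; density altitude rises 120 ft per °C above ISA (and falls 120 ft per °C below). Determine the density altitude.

ISA temperature at 12000 ft = 15 − 2 × (12000/1000) = -9°C.
ISA deviation = -3 − (-9) = +6°C.
Density altitude = 12000 + 120 × (6) = 12000 + (+720) = 12720 ft.

12720 ft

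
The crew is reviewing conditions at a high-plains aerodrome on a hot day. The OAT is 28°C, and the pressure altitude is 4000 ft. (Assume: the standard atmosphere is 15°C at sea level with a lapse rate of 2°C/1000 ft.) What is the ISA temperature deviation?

ISA temperature at 4000 ft = 15 − 2 × (4000/1000) = 7°C.
Deviation = OAT − ISA = 28 − 7 = +21°C.

ISA+21°C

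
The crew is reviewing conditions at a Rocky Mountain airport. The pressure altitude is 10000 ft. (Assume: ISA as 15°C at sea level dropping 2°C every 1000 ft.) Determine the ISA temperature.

-5°C

ISA temperature = 15 − 2 × (10000/1000) = 15 − 20 = -5°C.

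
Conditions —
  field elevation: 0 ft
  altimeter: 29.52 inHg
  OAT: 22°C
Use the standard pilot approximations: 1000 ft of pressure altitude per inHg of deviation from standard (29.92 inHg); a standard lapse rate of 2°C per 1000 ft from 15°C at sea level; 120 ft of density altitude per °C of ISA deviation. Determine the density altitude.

Pressure altitude = 0 + (29.92 − 29.52) × 1000 = 0 + (+400) = 400 ft.
ISA temperature at 400 ft = 15 − 2 × (400/1000) = 14.2°C.
ISA deviation = 22 − 14.2 = +7.8°C.
Density altitude = 400 + 120 × (7.8) = 1336 ft.

1336 ft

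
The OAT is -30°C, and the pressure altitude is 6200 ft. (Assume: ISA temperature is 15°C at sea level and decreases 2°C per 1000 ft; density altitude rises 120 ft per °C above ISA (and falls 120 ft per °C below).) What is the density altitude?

2288 ft

ISA temperature at 6200 ft = 15 − 2 × (6200/1000) = 2.6°C.
ISA deviation = -30 − 2.6 = -32.6°C.
Density altitude = 6200 + 120 × (-32.6) = 6200 + (-3912) = 2288 ft.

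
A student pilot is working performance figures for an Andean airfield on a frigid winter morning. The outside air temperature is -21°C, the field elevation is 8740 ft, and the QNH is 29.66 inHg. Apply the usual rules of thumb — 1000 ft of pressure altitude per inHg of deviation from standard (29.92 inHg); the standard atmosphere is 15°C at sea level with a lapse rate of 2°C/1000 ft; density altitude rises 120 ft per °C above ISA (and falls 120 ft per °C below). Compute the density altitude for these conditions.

6840 ft

Pressure altitude = 8740 + (29.92 − 29.66) × 1000 = 8740 + (+260) = 9000 ft.
ISA temperature at 9000 ft = 15 − 2 × (9000/1000) = -3°C.
ISA deviation = -21 − (-3) = -18°C.
Density altitude = 9000 + 120 × (-18) = 6840 ft.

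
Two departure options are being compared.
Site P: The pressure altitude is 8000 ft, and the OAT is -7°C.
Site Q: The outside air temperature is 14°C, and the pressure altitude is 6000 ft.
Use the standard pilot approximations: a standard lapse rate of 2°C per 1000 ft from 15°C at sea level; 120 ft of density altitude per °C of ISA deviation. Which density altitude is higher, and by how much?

Site P: ISA temp = -1°C, deviation -6°C, DA = 8000 + 120 × (-6) = 7280 ft.
Site Q: ISA temp = 3°C, deviation +11°C, DA = 6000 + 120 × 11 = 7320 ft.
Site Q is higher by 7320 − 7280 = 40 ft.

Site Q by 40 ft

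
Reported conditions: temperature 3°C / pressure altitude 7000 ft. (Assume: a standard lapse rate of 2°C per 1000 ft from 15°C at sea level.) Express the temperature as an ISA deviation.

ISA temperature at 7000 ft = 15 − 2 × (7000/1000) = 1°C.
Deviation = OAT − ISA = 3 − 1 = +2°C.

ISA+2°C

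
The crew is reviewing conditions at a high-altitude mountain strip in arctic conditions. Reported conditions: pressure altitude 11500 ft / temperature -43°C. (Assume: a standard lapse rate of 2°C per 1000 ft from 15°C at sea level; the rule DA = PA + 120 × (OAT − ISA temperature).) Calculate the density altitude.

7300 ft

ISA temperature at 11500 ft = 15 − 2 × (11500/1000) = -8°C.
ISA deviation = -43 − (-8) = -35°C.
Density altitude = 11500 + 120 × (-35) = 11500 + (-4200) = 7300 ft.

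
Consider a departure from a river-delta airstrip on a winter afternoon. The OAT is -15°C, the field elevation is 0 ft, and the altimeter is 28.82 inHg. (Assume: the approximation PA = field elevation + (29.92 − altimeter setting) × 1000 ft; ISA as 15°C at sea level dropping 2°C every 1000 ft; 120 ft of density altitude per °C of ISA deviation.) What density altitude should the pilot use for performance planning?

Pressure altitude = 0 + (29.92 − 28.82) × 1000 = 0 + (+1100) = 1100 ft.
ISA temperature at 1100 ft = 15 − 2 × (1100/1000) = 12.8°C.
ISA deviation = -15 − 12.8 = -27.8°C.
Density altitude = 1100 + 120 × (-27.8) = -2236 ft.

-2236 ft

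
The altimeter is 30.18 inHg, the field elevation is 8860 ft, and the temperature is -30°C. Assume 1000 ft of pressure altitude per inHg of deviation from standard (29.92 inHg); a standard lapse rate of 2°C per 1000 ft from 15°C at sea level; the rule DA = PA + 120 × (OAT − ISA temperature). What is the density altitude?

5264 ft

Pressure altitude = 8860 + (29.92 − 30.18) × 1000 = 8860 + (-260) = 8600 ft.
ISA temperature at 8600 ft = 15 − 2 × (8600/1000) = -2.2°C.
ISA deviation = -30 − (-2.2) = -27.8°C.
Density altitude = 8600 + 120 × (-27.8) = 5264 ft.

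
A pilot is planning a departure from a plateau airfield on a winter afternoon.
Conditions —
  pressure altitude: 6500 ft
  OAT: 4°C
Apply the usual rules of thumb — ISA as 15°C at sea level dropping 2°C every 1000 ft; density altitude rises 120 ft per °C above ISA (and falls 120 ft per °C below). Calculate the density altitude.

ISA temperature at 6500 ft = 15 − 2 × (6500/1000) = 2°C.
ISA deviation = 4 − 2 = +2°C.
Density altitude = 6500 + 120 × (2) = 6500 + (+240) = 6740 ft.

6740 ft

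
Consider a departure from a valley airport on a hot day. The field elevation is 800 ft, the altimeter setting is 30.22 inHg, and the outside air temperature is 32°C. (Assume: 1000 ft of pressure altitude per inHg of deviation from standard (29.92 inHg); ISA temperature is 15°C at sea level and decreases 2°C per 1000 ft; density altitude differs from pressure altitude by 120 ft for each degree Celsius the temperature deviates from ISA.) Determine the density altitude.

Pressure altitude = 800 + (29.92 − 30.22) × 1000 = 800 + (-300) = 500 ft.
ISA temperature at 500 ft = 15 − 2 × (500/1000) = 14°C.
ISA deviation = 32 − 14 = +18°C.
Density altitude = 500 + 120 × (18) = 2660 ft.

2660 ft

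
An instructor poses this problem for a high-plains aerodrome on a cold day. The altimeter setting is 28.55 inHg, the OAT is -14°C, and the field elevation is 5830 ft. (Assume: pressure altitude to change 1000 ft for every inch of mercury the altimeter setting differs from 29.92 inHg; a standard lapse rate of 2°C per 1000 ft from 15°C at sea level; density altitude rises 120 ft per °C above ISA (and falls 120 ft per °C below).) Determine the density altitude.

Pressure altitude = 5830 + (29.92 − 28.55) × 1000 = 5830 + (+1370) = 7200 ft.
ISA temperature at 7200 ft = 15 − 2 × (7200/1000) = 0.6°C.
ISA deviation = -14 − 0.6 = -14.6°C.
Density altitude = 7200 + 120 × (-14.6) = 5448 ft.

5448 ft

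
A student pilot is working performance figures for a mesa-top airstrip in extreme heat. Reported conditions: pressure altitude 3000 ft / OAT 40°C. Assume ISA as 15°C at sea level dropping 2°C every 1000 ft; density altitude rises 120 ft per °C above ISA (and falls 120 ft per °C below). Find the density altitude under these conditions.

6720 ft

ISA temperature at 3000 ft = 15 − 2 × (3000/1000) = 9°C.
ISA deviation = 40 − 9 = +31°C.
Density altitude = 3000 + 120 × (31) = 3000 + (+3720) = 6720 ft.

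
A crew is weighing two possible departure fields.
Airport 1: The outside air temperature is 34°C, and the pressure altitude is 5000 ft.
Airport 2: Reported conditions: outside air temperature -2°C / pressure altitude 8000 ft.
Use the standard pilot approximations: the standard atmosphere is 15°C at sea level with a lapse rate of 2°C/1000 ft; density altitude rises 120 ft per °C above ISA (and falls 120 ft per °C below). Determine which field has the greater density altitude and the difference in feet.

Airport 1: ISA temp = 5°C, deviation +29°C, DA = 5000 + 120 × 29 = 8480 ft.
Airport 2: ISA temp = -1°C, deviation -1°C, DA = 8000 + 120 × (-1) = 7880 ft.
Airport 1 is higher by 8480 − 7880 = 600 ft.

Airport 1 by 600 ft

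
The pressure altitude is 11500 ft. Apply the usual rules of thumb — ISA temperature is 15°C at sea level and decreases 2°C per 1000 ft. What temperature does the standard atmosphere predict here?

ISA temperature = 15 − 2 × (11500/1000) = 15 − 23 = -8°C.

-8°C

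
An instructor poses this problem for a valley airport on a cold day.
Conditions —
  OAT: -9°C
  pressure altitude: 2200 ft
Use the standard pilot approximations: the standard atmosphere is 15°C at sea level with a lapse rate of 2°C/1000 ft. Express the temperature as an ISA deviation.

ISA-19.6°C

ISA temperature at 2200 ft = 15 − 2 × (2200/1000) = 10.6°C.
Deviation = OAT − ISA = -9 − 10.6 = -19.6°C.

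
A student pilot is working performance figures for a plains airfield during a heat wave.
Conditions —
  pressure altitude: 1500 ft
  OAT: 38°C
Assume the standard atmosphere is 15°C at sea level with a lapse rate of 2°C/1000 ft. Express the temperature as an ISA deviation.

ISA temperature at 1500 ft = 15 − 2 × (1500/1000) = 12°C.
Deviation = OAT − ISA = 38 − 12 = +26°C.

ISA+26°C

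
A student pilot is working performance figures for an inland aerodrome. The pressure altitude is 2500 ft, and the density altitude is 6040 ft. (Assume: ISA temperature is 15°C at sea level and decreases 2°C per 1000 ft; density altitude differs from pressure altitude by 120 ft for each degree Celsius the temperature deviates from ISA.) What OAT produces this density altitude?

39.5°C

Density altitude − pressure altitude = 6040 − 2500 = +3540 ft.
At 120 ft/°C that is an ISA deviation of 3540/120 = +29.5°C.
ISA temperature at 2500 ft = 15 − 2 × (2500/1000) = 10°C.
OAT = ISA + deviation = 10 + (+29.5) = 39.5°C.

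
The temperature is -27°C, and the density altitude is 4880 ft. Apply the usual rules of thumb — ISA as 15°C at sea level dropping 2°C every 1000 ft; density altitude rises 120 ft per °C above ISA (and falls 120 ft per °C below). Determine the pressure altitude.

DA = PA + 120 × (OAT − (15 − 2·PA/1000)) = PA + 120·OAT − 1800 + 0.24·PA = 1.24·PA + 120·OAT − 1800.
So 1.24·PA = 4880 − 120 × (-27) + 1800 = 9920.
PA = 9920 / 1.24 = 8000 ft.

8000 ft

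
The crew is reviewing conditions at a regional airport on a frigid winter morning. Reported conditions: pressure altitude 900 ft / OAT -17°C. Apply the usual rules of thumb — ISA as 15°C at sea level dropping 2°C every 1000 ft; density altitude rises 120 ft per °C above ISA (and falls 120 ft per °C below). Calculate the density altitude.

ISA temperature at 900 ft = 15 − 2 × (900/1000) = 13.2°C.
ISA deviation = -17 − 13.2 = -30.2°C.
Density altitude = 900 + 120 × (-30.2) = 900 + (-3624) = -2724 ft.

-2724 ft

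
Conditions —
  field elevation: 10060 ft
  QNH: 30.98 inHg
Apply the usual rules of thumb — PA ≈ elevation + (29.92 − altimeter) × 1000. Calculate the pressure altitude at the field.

Pressure correction = (29.92 − 30.98) × 1000 = -1060 ft.
Pressure altitude = 10060 + (-1060) = 9000 ft.

9000 ft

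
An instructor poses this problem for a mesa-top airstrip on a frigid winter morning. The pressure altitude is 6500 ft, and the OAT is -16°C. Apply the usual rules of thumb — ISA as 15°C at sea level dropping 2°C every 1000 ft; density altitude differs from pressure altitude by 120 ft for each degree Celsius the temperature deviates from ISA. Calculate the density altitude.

4340 ft

ISA temperature at 6500 ft = 15 − 2 × (6500/1000) = 2°C.
ISA deviation = -16 − 2 = -18°C.
Density altitude = 6500 + 120 × (-18) = 6500 + (-2160) = 4340 ft.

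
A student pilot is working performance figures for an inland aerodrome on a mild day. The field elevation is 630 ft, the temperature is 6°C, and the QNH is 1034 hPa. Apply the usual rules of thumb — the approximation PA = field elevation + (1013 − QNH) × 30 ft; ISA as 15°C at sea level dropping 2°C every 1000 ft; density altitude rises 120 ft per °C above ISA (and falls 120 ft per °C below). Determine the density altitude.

-1080 ft

Pressure altitude = 630 + (1013 − 1034) × 30 = 630 + (-630) = 0 ft.
ISA temperature at 0 ft = 15 − 2 × (0/1000) = 15°C.
ISA deviation = 6 − 15 = -9°C.
Density altitude = 0 + 120 × (-9) = -1080 ft.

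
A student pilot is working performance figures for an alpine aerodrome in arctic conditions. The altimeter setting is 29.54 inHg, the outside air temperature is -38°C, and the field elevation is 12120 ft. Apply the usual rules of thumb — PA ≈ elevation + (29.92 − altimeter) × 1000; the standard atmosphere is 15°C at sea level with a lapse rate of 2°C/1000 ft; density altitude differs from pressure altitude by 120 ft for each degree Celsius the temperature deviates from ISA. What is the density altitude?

Pressure altitude = 12120 + (29.92 − 29.54) × 1000 = 12120 + (+380) = 12500 ft.
ISA temperature at 12500 ft = 15 − 2 × (12500/1000) = -10°C.
ISA deviation = -38 − (-10) = -28°C.
Density altitude = 12500 + 120 × (-28) = 9140 ft.

9140 ft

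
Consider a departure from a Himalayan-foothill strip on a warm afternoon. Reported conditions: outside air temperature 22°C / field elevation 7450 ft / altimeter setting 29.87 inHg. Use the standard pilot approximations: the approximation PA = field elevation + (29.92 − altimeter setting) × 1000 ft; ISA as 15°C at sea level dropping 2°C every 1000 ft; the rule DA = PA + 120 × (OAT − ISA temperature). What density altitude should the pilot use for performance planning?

10140 ft

Pressure altitude = 7450 + (29.92 − 29.87) × 1000 = 7450 + (+50) = 7500 ft.
ISA temperature at 7500 ft = 15 − 2 × (7500/1000) = 0°C.
ISA deviation = 22 − 0 = +22°C.
Density altitude = 7500 + 120 × (22) = 10140 ft.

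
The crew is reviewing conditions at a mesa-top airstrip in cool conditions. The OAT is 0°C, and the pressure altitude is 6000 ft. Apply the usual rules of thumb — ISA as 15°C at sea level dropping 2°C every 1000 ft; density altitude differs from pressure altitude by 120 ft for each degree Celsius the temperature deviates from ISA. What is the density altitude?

5640 ft

ISA temperature at 6000 ft = 15 − 2 × (6000/1000) = 3°C.
ISA deviation = 0 − 3 = -3°C.
Density altitude = 6000 + 120 × (-3) = 6000 + (-360) = 5640 ft.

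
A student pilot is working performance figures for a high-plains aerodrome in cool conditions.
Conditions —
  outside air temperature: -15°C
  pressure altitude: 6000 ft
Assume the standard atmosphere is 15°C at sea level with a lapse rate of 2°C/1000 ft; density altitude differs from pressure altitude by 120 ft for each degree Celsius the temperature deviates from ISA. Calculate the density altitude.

3840 ft

ISA temperature at 6000 ft = 15 − 2 × (6000/1000) = 3°C.
ISA deviation = -15 − 3 = -18°C.
Density altitude = 6000 + 120 × (-18) = 6000 + (-2160) = 3840 ft.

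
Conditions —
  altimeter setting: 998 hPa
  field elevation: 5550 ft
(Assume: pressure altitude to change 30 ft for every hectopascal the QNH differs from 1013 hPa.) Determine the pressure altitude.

Pressure correction = (1013 − 998) × 30 = +450 ft.
Pressure altitude = 5550 + (+450) = 6000 ft.

6000 ft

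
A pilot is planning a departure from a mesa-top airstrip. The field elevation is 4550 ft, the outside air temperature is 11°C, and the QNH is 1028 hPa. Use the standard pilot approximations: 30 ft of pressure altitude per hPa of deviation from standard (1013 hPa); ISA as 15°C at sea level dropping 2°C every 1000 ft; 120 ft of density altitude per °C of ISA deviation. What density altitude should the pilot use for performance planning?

Pressure altitude = 4550 + (1013 − 1028) × 30 = 4550 + (-450) = 4100 ft.
ISA temperature at 4100 ft = 15 − 2 × (4100/1000) = 6.8°C.
ISA deviation = 11 − 6.8 = +4.2°C.
Density altitude = 4100 + 120 × (4.2) = 4604 ft.

4604 ft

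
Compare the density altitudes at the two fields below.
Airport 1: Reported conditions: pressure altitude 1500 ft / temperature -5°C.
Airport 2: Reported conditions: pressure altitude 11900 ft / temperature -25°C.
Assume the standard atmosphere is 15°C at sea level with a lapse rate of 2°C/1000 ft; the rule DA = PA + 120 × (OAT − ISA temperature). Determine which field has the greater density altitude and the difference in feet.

Airport 1: ISA temp = 12°C, deviation -17°C, DA = 1500 + 120 × (-17) = -540 ft.
Airport 2: ISA temp = -8.8°C, deviation -16.2°C, DA = 11900 + 120 × (-16.2) = 9956 ft.
Airport 2 is higher by 9956 − (-540) = 10496 ft.

Airport 2 by 10496 ft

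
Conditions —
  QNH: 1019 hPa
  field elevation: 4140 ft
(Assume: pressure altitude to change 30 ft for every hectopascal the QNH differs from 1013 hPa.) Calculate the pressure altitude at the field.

Pressure correction = (1013 − 1019) × 30 = -180 ft.
Pressure altitude = 4140 + (-180) = 3960 ft.

3960 ft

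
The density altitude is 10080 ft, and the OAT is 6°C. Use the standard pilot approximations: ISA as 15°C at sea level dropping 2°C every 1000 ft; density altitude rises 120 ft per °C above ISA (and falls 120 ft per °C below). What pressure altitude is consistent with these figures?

DA = PA + 120 × (OAT − (15 − 2·PA/1000)) = PA + 120·OAT − 1800 + 0.24·PA = 1.24·PA + 120·OAT − 1800.
So 1.24·PA = 10080 − 120 × 6 + 1800 = 11160.
PA = 11160 / 1.24 = 9000 ft.

9000 ft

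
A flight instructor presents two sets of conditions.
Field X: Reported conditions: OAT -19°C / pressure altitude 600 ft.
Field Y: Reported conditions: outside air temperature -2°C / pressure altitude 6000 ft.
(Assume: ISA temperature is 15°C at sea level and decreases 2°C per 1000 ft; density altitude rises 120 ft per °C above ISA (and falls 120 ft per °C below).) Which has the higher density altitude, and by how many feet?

Field Y by 8736 ft

Field X: ISA temp = 13.8°C, deviation -32.8°C, DA = 600 + 120 × (-32.8) = -3336 ft.
Field Y: ISA temp = 3°C, deviation -5°C, DA = 6000 + 120 × (-5) = 5400 ft.
Field Y is higher by 5400 − (-3336) = 8736 ft.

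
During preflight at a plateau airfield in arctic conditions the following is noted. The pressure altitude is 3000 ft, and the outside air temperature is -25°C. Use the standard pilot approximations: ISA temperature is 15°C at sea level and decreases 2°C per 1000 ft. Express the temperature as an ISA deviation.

ISA temperature at 3000 ft = 15 − 2 × (3000/1000) = 9°C.
Deviation = OAT − ISA = -25 − 9 = -34°C.

ISA-34°C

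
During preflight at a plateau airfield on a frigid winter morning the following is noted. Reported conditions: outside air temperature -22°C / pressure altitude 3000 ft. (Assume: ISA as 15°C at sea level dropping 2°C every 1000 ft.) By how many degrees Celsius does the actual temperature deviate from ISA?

ISA-31°C

ISA temperature at 3000 ft = 15 − 2 × (3000/1000) = 9°C.
Deviation = OAT − ISA = -22 − 9 = -31°C.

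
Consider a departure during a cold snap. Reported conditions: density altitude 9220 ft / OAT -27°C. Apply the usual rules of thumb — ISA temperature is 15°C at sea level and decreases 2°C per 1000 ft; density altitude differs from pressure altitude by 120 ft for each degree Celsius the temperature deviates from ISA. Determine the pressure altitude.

DA = PA + 120 × (OAT − (15 − 2·PA/1000)) = PA + 120·OAT − 1800 + 0.24·PA = 1.24·PA + 120·OAT − 1800.
So 1.24·PA = 9220 − 120 × (-27) + 1800 = 14260.
PA = 14260 / 1.24 = 11500 ft.

11500 ft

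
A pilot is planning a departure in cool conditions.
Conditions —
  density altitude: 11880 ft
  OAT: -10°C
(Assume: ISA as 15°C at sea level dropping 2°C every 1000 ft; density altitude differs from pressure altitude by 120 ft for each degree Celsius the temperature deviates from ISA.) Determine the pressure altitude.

DA = PA + 120 × (OAT − (15 − 2·PA/1000)) = PA + 120·OAT − 1800 + 0.24·PA = 1.24·PA + 120·OAT − 1800.
So 1.24·PA = 11880 − 120 × (-10) + 1800 = 14880.
PA = 14880 / 1.24 = 12000 ft.

12000 ft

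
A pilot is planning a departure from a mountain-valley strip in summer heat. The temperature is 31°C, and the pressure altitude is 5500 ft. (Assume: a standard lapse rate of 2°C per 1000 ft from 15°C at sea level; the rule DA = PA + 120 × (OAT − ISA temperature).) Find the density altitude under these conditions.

8740 ft

ISA temperature at 5500 ft = 15 − 2 × (5500/1000) = 4°C.
ISA deviation = 31 − 4 = +27°C.
Density altitude = 5500 + 120 × (27) = 5500 + (+3240) = 8740 ft.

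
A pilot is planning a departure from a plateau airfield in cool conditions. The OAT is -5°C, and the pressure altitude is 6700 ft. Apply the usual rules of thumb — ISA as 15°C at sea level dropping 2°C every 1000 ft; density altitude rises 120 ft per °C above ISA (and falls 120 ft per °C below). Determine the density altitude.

ISA temperature at 6700 ft = 15 − 2 × (6700/1000) = 1.6°C.
ISA deviation = -5 − 1.6 = -6.6°C.
Density altitude = 6700 + 120 × (-6.6) = 6700 + (-792) = 5908 ft.

5908 ft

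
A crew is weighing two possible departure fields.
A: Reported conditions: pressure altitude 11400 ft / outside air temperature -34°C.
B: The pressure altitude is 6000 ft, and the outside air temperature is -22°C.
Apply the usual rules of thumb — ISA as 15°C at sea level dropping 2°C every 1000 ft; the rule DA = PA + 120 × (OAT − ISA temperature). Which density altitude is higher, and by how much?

A by 5256 ft

A: ISA temp = -7.8°C, deviation -26.2°C, DA = 11400 + 120 × (-26.2) = 8256 ft.
B: ISA temp = 3°C, deviation -25°C, DA = 6000 + 120 × (-25) = 3000 ft.
A is higher by 8256 − 3000 = 5256 ft.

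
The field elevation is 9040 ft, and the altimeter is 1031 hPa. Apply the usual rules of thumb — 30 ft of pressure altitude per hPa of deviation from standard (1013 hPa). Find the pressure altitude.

8500 ft

Pressure correction = (1013 − 1031) × 30 = -540 ft.
Pressure altitude = 9040 + (-540) = 8500 ft.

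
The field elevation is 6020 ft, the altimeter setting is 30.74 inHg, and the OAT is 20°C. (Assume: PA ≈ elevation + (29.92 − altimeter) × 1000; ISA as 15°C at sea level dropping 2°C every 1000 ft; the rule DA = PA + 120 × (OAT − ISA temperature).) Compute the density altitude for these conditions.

Pressure altitude = 6020 + (29.92 − 30.74) × 1000 = 6020 + (-820) = 5200 ft.
ISA temperature at 5200 ft = 15 − 2 × (5200/1000) = 4.6°C.
ISA deviation = 20 − 4.6 = +15.4°C.
Density altitude = 5200 + 120 × (15.4) = 7048 ft.

7048 ft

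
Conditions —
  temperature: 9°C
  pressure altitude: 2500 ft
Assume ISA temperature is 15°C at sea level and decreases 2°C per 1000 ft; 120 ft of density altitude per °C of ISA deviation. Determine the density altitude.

ISA temperature at 2500 ft = 15 − 2 × (2500/1000) = 10°C.
ISA deviation = 9 − 10 = -1°C.
Density altitude = 2500 + 120 × (-1) = 2500 + (-120) = 2380 ft.

2380 ft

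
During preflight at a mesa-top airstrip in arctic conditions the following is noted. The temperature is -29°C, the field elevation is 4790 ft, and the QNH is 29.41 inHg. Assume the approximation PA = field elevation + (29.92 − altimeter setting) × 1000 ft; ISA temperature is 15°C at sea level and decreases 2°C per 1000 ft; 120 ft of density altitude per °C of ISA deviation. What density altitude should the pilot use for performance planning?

Pressure altitude = 4790 + (29.92 − 29.41) × 1000 = 4790 + (+510) = 5300 ft.
ISA temperature at 5300 ft = 15 − 2 × (5300/1000) = 4.4°C.
ISA deviation = -29 − 4.4 = -33.4°C.
Density altitude = 5300 + 120 × (-33.4) = 1292 ft.

1292 ft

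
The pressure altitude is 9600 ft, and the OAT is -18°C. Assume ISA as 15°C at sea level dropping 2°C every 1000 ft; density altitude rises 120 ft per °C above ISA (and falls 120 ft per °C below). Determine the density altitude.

7944 ft

ISA temperature at 9600 ft = 15 − 2 × (9600/1000) = -4.2°C.
ISA deviation = -18 − (-4.2) = -13.8°C.
Density altitude = 9600 + 120 × (-13.8) = 9600 + (-1656) = 7944 ft.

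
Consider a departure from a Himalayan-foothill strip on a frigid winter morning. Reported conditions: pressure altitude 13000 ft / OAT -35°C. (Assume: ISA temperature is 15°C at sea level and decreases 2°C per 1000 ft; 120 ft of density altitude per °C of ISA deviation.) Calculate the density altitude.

ISA temperature at 13000 ft = 15 − 2 × (13000/1000) = -11°C.
ISA deviation = -35 − (-11) = -24°C.
Density altitude = 13000 + 120 × (-24) = 13000 + (-2880) = 10120 ft.

10120 ft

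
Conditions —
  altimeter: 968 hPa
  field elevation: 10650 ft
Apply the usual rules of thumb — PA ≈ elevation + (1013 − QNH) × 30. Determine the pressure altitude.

Pressure correction = (1013 − 968) × 30 = +1350 ft.
Pressure altitude = 10650 + (+1350) = 12000 ft.

12000 ft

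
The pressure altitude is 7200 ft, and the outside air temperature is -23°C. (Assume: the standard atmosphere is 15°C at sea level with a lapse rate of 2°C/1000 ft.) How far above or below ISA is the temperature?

ISA temperature at 7200 ft = 15 − 2 × (7200/1000) = 0.6°C.
Deviation = OAT − ISA = -23 − 0.6 = -23.6°C.

ISA-23.6°C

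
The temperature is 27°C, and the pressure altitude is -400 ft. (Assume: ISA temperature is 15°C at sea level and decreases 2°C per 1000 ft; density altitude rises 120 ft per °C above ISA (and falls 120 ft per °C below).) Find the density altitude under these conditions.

944 ft

ISA temperature at -400 ft = 15 − 2 × (-400/1000) = 15.8°C.
ISA deviation = 27 − 15.8 = +11.2°C.
Density altitude = -400 + 120 × (11.2) = -400 + (+1344) = 944 ft.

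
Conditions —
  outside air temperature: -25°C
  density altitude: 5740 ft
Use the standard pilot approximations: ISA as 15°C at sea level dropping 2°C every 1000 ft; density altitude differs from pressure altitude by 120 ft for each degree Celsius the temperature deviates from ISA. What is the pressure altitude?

8500 ft

DA = PA + 120 × (OAT − (15 − 2·PA/1000)) = PA + 120·OAT − 1800 + 0.24·PA = 1.24·PA + 120·OAT − 1800.
So 1.24·PA = 5740 − 120 × (-25) + 1800 = 10540.
PA = 10540 / 1.24 = 8500 ft.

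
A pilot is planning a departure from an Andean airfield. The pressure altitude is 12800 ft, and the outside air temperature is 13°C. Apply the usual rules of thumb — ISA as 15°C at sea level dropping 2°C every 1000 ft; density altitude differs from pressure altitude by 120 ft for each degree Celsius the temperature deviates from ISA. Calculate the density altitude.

15632 ft

ISA temperature at 12800 ft = 15 − 2 × (12800/1000) = -10.6°C.
ISA deviation = 13 − (-10.6) = +23.6°C.
Density altitude = 12800 + 120 × (23.6) = 12800 + (+2832) = 15632 ft.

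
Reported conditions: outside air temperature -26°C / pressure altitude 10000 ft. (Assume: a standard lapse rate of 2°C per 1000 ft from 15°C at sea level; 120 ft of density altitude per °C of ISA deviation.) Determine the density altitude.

7480 ft

ISA temperature at 10000 ft = 15 − 2 × (10000/1000) = -5°C.
ISA deviation = -26 − (-5) = -21°C.
Density altitude = 10000 + 120 × (-21) = 10000 + (-2520) = 7480 ft.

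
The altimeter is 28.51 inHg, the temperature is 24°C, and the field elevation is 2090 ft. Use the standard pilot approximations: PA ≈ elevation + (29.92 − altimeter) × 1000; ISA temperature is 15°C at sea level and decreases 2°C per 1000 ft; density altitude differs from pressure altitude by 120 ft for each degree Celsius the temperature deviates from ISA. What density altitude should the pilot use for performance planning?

5420 ft

Pressure altitude = 2090 + (29.92 − 28.51) × 1000 = 2090 + (+1410) = 3500 ft.
ISA temperature at 3500 ft = 15 − 2 × (3500/1000) = 8°C.
ISA deviation = 24 − 8 = +16°C.
Density altitude = 3500 + 120 × (16) = 5420 ft.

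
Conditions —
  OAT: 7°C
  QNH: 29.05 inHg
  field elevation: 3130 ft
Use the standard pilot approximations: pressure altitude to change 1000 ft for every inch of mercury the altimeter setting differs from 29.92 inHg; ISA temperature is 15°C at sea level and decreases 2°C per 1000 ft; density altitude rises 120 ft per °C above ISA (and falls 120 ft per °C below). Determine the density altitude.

Pressure altitude = 3130 + (29.92 − 29.05) × 1000 = 3130 + (+870) = 4000 ft.
ISA temperature at 4000 ft = 15 − 2 × (4000/1000) = 7°C.
ISA deviation = 7 − 7 = 0°C.
Density altitude = 4000 + 120 × (0) = 4000 ft.

4000 ft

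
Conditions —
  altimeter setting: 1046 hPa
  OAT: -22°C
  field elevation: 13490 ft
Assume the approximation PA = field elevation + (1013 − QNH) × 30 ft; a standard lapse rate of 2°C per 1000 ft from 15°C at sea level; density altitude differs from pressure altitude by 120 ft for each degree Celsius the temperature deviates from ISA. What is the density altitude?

Pressure altitude = 13490 + (1013 − 1046) × 30 = 13490 + (-990) = 12500 ft.
ISA temperature at 12500 ft = 15 − 2 × (12500/1000) = -10°C.
ISA deviation = -22 − (-10) = -12°C.
Density altitude = 12500 + 120 × (-12) = 11060 ft.

11060 ft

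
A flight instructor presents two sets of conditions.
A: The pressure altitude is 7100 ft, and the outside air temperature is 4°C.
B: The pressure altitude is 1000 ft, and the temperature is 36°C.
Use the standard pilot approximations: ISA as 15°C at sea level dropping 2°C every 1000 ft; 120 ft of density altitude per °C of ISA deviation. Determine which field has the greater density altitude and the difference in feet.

A by 3724 ft

A: ISA temp = 0.8°C, deviation +3.2°C, DA = 7100 + 120 × 3.2 = 7484 ft.
B: ISA temp = 13°C, deviation +23°C, DA = 1000 + 120 × 23 = 3760 ft.
A is higher by 7484 − 3760 = 3724 ft.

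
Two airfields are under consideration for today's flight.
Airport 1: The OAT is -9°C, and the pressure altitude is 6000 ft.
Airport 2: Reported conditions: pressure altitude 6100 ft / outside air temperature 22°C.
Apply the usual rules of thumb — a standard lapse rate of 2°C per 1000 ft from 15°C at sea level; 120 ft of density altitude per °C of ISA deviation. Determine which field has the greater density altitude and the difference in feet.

Airport 1: ISA temp = 3°C, deviation -12°C, DA = 6000 + 120 × (-12) = 4560 ft.
Airport 2: ISA temp = 2.8°C, deviation +19.2°C, DA = 6100 + 120 × 19.2 = 8404 ft.
Airport 2 is higher by 8404 − 4560 = 3844 ft.

Airport 2 by 3844 ft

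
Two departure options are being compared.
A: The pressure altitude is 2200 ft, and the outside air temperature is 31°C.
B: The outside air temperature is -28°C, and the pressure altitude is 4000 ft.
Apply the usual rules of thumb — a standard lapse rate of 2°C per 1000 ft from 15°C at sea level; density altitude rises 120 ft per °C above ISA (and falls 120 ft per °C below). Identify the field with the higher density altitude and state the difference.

A by 4848 ft

A: ISA temp = 10.6°C, deviation +20.4°C, DA = 2200 + 120 × 20.4 = 4648 ft.
B: ISA temp = 7°C, deviation -35°C, DA = 4000 + 120 × (-35) = -200 ft.
A is higher by 4648 − (-200) = 4848 ft.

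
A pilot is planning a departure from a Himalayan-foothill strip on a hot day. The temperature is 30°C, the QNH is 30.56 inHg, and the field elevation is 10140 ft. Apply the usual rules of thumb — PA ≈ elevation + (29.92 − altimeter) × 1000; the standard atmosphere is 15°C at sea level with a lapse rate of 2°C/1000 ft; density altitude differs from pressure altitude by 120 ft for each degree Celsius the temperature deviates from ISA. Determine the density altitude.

13580 ft

Pressure altitude = 10140 + (29.92 − 30.56) × 1000 = 10140 + (-640) = 9500 ft.
ISA temperature at 9500 ft = 15 − 2 × (9500/1000) = -4°C.
ISA deviation = 30 − (-4) = +34°C.
Density altitude = 9500 + 120 × (34) = 13580 ft.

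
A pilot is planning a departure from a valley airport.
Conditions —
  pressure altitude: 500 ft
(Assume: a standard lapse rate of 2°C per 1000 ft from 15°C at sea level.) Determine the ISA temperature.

14°C

ISA temperature = 15 − 2 × (500/1000) = 15 − 1 = 14°C.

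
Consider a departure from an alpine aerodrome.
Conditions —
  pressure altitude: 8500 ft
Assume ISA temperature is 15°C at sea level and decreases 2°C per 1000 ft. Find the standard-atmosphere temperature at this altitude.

-2°C

ISA temperature = 15 − 2 × (8500/1000) = 15 − 17 = -2°C.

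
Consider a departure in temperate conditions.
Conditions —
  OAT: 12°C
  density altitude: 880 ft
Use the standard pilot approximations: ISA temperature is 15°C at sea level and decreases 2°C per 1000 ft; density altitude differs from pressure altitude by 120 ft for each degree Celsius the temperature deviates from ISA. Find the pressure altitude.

1000 ft

DA = PA + 120 × (OAT − (15 − 2·PA/1000)) = PA + 120·OAT − 1800 + 0.24·PA = 1.24·PA + 120·OAT − 1800.
So 1.24·PA = 880 − 120 × 12 + 1800 = 1240.
PA = 1240 / 1.24 = 1000 ft.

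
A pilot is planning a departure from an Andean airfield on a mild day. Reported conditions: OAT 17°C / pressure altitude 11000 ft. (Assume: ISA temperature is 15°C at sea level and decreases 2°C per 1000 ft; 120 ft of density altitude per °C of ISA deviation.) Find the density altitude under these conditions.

13880 ft

ISA temperature at 11000 ft = 15 − 2 × (11000/1000) = -7°C.
ISA deviation = 17 − (-7) = +24°C.
Density altitude = 11000 + 120 × (24) = 11000 + (+2880) = 13880 ft.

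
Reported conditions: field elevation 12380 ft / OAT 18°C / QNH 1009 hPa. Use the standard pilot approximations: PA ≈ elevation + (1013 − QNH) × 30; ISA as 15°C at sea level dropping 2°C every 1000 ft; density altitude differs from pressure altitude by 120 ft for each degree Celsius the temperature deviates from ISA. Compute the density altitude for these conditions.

Pressure altitude = 12380 + (1013 − 1009) × 30 = 12380 + (+120) = 12500 ft.
ISA temperature at 12500 ft = 15 − 2 × (12500/1000) = -10°C.
ISA deviation = 18 − (-10) = +28°C.
Density altitude = 12500 + 120 × (28) = 15860 ft.

15860 ft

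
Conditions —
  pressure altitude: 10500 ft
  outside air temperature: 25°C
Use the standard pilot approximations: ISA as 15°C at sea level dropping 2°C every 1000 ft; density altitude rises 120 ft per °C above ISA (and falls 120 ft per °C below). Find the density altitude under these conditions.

14220 ft

ISA temperature at 10500 ft = 15 − 2 × (10500/1000) = -6°C.
ISA deviation = 25 − (-6) = +31°C.
Density altitude = 10500 + 120 × (31) = 10500 + (+3720) = 14220 ft.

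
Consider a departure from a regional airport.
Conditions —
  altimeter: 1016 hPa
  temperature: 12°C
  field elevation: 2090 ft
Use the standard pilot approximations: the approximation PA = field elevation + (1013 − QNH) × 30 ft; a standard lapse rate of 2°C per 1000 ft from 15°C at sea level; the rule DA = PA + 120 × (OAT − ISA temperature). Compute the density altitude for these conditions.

2120 ft

Pressure altitude = 2090 + (1013 − 1016) × 30 = 2090 + (-90) = 2000 ft.
ISA temperature at 2000 ft = 15 − 2 × (2000/1000) = 11°C.
ISA deviation = 12 − 11 = +1°C.
Density altitude = 2000 + 120 × (1) = 2120 ft.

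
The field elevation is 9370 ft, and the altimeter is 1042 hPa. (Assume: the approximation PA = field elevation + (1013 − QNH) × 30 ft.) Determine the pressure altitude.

8500 ft

Pressure correction = (1013 − 1042) × 30 = -870 ft.
Pressure altitude = 9370 + (-870) = 8500 ft.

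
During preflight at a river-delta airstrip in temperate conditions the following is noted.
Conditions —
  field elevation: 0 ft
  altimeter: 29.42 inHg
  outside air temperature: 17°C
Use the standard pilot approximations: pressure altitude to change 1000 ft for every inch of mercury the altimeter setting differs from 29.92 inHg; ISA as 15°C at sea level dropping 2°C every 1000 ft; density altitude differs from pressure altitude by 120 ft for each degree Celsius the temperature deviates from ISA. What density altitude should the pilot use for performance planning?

860 ft

Pressure altitude = 0 + (29.92 − 29.42) × 1000 = 0 + (+500) = 500 ft.
ISA temperature at 500 ft = 15 − 2 × (500/1000) = 14°C.
ISA deviation = 17 − 14 = +3°C.
Density altitude = 500 + 120 × (3) = 860 ft.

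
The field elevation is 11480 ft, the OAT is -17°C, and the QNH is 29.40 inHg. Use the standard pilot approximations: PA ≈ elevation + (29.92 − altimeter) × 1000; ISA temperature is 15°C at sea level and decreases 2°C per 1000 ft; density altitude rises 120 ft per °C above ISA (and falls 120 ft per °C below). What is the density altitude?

Pressure altitude = 11480 + (29.92 − 29.40) × 1000 = 11480 + (+520) = 12000 ft.
ISA temperature at 12000 ft = 15 − 2 × (12000/1000) = -9°C.
ISA deviation = -17 − (-9) = -8°C.
Density altitude = 12000 + 120 × (-8) = 11040 ft.

11040 ft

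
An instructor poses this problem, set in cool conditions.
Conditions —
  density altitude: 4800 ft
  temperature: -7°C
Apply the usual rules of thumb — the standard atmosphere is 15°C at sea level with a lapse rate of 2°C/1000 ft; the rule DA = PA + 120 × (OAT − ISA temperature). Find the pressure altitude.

DA = PA + 120 × (OAT − (15 − 2·PA/1000)) = PA + 120·OAT − 1800 + 0.24·PA = 1.24·PA + 120·OAT − 1800.
So 1.24·PA = 4800 − 120 × (-7) + 1800 = 7440.
PA = 7440 / 1.24 = 6000 ft.

6000 ft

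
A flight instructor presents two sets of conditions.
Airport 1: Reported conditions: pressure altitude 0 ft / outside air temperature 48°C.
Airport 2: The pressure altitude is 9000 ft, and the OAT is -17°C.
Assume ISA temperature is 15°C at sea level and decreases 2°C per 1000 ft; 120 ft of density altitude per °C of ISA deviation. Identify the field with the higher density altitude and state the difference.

Airport 2 by 3360 ft

Airport 1: ISA temp = 15°C, deviation +33°C, DA = 0 + 120 × 33 = 3960 ft.
Airport 2: ISA temp = -3°C, deviation -14°C, DA = 9000 + 120 × (-14) = 7320 ft.
Airport 2 is higher by 7320 − 3960 = 3360 ft.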